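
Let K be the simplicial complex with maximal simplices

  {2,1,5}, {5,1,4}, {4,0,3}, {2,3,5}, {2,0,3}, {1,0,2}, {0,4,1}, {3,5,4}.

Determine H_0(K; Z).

H_0 = Z.

K has 6 vertices, 12 edges, 8 triangles.
rank ∂_0 = 0, rank ∂_1 = 5 ⇒ b_0 = 6 − 0 − 5 = 1; all invariant factors of ∂_1 are 1 so no torsion. So H_0 = Z.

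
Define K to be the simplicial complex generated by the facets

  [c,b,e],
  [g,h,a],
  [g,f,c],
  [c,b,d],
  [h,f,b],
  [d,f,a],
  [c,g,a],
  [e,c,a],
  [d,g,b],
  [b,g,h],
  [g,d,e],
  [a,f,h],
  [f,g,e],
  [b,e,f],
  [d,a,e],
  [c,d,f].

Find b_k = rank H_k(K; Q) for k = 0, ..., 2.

b_0 = 1, b_1 = 2, b_2 = 1.

Take the total order a < b < c < d < e < f < g < h on the vertex set. Then K (dimension 2) consists of the simplices:

  0-simplices (8): a, b, c, d, e, f, g, h
  1-simplices (24): ac, ad, ae, af, ag, ah, bc, bd, be, bf, bg, bh, cd, ce, cf, cg, de, df, dg, ef, eg, fg, fh, gh
  2-simplices (16): ace, acg, ade, adf, afh, agh, bcd, bce, bdg, bef, bfh, bgh, cdf, cfg, deg, efg

Hence C_0 ≅ Z^8, C_1 ≅ Z^24, C_2 ≅ Z^16.

The boundary map ∂_1: C_1 → C_0 sends each edge [p,q] (with p < q) to q − p.
This gives a 8×24 integer matrix of rank 7; reducing to Smith normal form yields diagonal entries (1,1,1,1,1,1,1).

The boundary map ∂_2: C_2 → C_1 maps a triangle to the signed sum of its edges. For instance
  ∂adf = df − af + ad,
  ∂cfg = fg − cg + cf.
The 24×16 boundary matrix has rank 15 and Smith normal form diag(1,1,1,1,1,1,1,1,1,1,1,1,1,1,1).

Computing H_k = (kernel of ∂_k) / (image of ∂_{k+1}):

  H_0: rank C_0 − rank ∂_1 = 8 − 7 = 1, and the invariant factors of ∂_1 are all 1, so H_0 = Z.
  H_1: rank ker ∂_1 − rank ∂_2 = (24 − 7) − 15 = 2, and the invariant factors of ∂_2 are all 1, so H_1 = Z^2.
  H_2: rank ker ∂_2 − rank ∂_3 = (16 − 15) − 0 = 1, and there is no ∂_3, so H_2 = Z.

As a check, the Euler characteristic is 8 − 24 + 16 = 0, which agrees with 1 − 2 + 1 = 0.

Hence the Betti numbers are b_0 = 1, b_1 = 2, b_2 = 1.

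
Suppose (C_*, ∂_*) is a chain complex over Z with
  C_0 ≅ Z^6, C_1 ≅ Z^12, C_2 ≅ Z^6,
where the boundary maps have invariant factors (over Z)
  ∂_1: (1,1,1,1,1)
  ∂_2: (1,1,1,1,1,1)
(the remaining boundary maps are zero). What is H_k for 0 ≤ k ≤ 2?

H_0 = Z,  H_1 = Z,  H_2 = 0.

H_0: b_0 = 6 − 0 − 5 = 1; torsion from ∂_1 factors > 1: none. So H_0 = Z.
H_1: b_1 = 12 − 5 − 6 = 1; torsion from ∂_2 factors > 1: none. So H_1 = Z.
H_2: b_2 = 6 − 6 − 0 = 0; torsion from ∂_3 factors > 1: none. So H_2 = 0.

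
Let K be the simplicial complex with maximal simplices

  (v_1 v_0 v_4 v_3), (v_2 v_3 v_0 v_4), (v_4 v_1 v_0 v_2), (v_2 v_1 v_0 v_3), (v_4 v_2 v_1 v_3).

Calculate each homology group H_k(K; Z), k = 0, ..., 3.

Fix the vertex order v_0 < v_1 < v_2 < v_3 < v_4 and write every simplex with vertices in increasing order. Then dim K = 3 and the simplices of K are:

  0-simplices (5): [v_0], [v_1], [v_2], [v_3], [v_4]
  1-simplices (10): [v_0,v_1], [v_0,v_2], [v_0,v_3], [v_0,v_4], [v_1,v_2], [v_1,v_3], [v_1,v_4], [v_2,v_3], [v_2,v_4], [v_3,v_4]
  2-simplices (10): [v_0,v_1,v_2], [v_0,v_1,v_3], [v_0,v_1,v_4], [v_0,v_2,v_3], [v_0,v_2,v_4], [v_0,v_3,v_4], [v_1,v_2,v_3], [v_1,v_2,v_4], [v_1,v_3,v_4], [v_2,v_3,v_4]
  3-simplices (5): [v_0,v_1,v_2,v_3], [v_0,v_1,v_2,v_4], [v_0,v_1,v_3,v_4], [v_0,v_2,v_3,v_4], [v_1,v_2,v_3,v_4]

so the chain groups are C_0 ≅ Z^5, C_1 ≅ Z^10, C_2 ≅ Z^10, C_3 ≅ Z^5.

Boundary ∂_1: C_1 → C_0 is given by ∂[p,q] = [q] − [p].
The 5×10 boundary matrix has rank 4 and Smith normal form diag(1,1,1,1).

The boundary map ∂_2: C_2 → C_1 maps a triangle to the signed sum of its edges. For instance
  ∂[v_0,v_3,v_4] = [v_3,v_4] − [v_0,v_4] + [v_0,v_3],
  ∂[v_0,v_2,v_4] = [v_2,v_4] − [v_0,v_4] + [v_0,v_2].
As a 10×10 matrix over Z this has rank 6, with invariant factors (1,1,1,1,1,1).

∂_3: C_3 → C_2 sends each 3-simplex σ to the alternating sum Σ_i (−1)^i (σ with its i-th vertex removed). For instance
  ∂[v_1,v_2,v_3,v_4] = [v_2,v_3,v_4] − [v_1,v_3,v_4] + [v_1,v_2,v_4] − [v_1,v_2,v_3],
  ∂[v_0,v_1,v_2,v_3] = [v_1,v_2,v_3] − [v_0,v_2,v_3] + [v_0,v_1,v_3] − [v_0,v_1,v_2].
This gives a 10×5 integer matrix of rank 4; reducing to Smith normal form yields diagonal entries (1,1,1,1).

Reading off H_k = ker ∂_k / im ∂_{k+1}:

  H_0: rank C_0 − rank ∂_1 = 5 − 4 = 1, and the invariant factors of ∂_1 are all 1, so H_0 = Z.
  H_1: rank ker ∂_1 − rank ∂_2 = (10 − 4) − 6 = 0, and the invariant factors of ∂_2 are all 1, so H_1 = 0.
  H_2: rank ker ∂_2 − rank ∂_3 = (10 − 6) − 4 = 0, and the invariant factors of ∂_3 are all 1, so H_2 = 0.
  H_3: rank ker ∂_3 − rank ∂_4 = (5 − 4) − 0 = 1, and there is no ∂_4, so H_3 = Z.

H_0 = Z,  H_1 = 0,  H_2 = 0,  H_3 = Z.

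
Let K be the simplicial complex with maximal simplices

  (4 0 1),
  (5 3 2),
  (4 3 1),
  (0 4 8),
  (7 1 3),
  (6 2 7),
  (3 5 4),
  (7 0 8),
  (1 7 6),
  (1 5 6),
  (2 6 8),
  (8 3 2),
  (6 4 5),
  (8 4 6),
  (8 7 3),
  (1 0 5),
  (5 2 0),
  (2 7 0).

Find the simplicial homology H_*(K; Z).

Fix the vertex order 0 < 1 < 2 < 3 < 4 < 5 < 6 < 7 < 8 and write every simplex with vertices in increasing order. Then dim K = 2 and the simplices of K are:

  0-simplices (9): [0], [1], [2], [3], [4], [5], [6], [7], [8]
  1-simplices (27): (27 of them)
  2-simplices (18): [0,1,4], [0,1,5], [0,2,5], [0,2,7], [0,4,8], [0,7,8], [1,3,4], [1,3,7], [1,5,6], [1,6,7], [2,3,5], [2,3,8], [2,6,7], [2,6,8], [3,4,5], [3,7,8], [4,5,6], [4,6,8]

giving chain groups C_0 ≅ Z^9, C_1 ≅ Z^27, C_2 ≅ Z^18.

The boundary map ∂_1: C_1 → C_0 is given by ∂[p,q] = [q] − [p]. For instance
  ∂[3,4] = [4] − [3].
The resulting 9×27 matrix has rank 8, and its Smith normal form has invariant factors (1,1,1,1,1,1,1,1).

Boundary ∂_2: C_2 → C_1 maps a triangle to the signed sum of its edges. For instance
  ∂[0,4,8] = [4,8] − [0,8] + [0,4],
  ∂[2,3,8] = [3,8] − [2,8] + [2,3].
This gives a 27×18 integer matrix of rank 18; reducing to Smith normal form yields diagonal entries (1,1,1,1,1,1,1,1,1,1,1,1,1,1,1,1,1,2).

Computing H_k = (kernel of ∂_k) / (image of ∂_{k+1}):

  H_0: rank C_0 − rank ∂_1 = 9 − 8 = 1, and the invariant factors of ∂_1 are all 1, so H_0 ≅ Z.
  H_1: rank ker ∂_1 − rank ∂_2 = (27 − 8) − 18 = 1, and ∂_2 has invariant factor 2 > 1, so H_1 ≅ Z ⊕ Z/2.
  H_2: rank ker ∂_2 − rank ∂_3 = (18 − 18) − 0 = 0, and there is no ∂_3, so H_2 ≅ 0.

(K is a triangulation of the Klein bottle.)

H_0 ≅ Z,  H_1 ≅ Z ⊕ Z/2,  H_2 = 0.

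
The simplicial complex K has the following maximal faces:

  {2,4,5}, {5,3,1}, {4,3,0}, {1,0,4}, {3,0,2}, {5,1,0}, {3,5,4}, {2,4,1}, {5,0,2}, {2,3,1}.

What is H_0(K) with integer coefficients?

Take the total order 0 < 1 < 2 < 3 < 4 < 5 on the vertex set. Then K (dimension 2) consists of the simplices:

  0-simplices (6): [0], [1], [2], [3], [4], [5]
  1-simplices (15): [0,1], [0,2], [0,3], [0,4], [0,5], [1,2], [1,3], [1,4], [1,5], [2,3], [2,4], [2,5], [3,4], [3,5], [4,5]
  2-simplices (10): [0,1,4], [0,1,5], [0,2,3], [0,2,5], [0,3,4], [1,2,3], [1,2,4], [1,3,5], [2,4,5], [3,4,5]

giving chain groups C_0 ≅ Z^6, C_1 ≅ Z^15, C_2 ≅ Z^10.

Boundary ∂_1: C_1 → C_0 maps an edge to its endpoints' difference, ∂[p,q] = q − p. For instance
  ∂[1,4] = [4] − [1].
The 6×15 boundary matrix has rank 5 and Smith normal form diag(1,1,1,1,1).

∂_2: C_2 → C_1 sends each 2-simplex [p,q,r] to [q,r] − [p,r] + [p,q]. For instance
  ∂[1,3,5] = [3,5] − [1,5] + [1,3],
  ∂[1,2,3] = [2,3] − [1,3] + [1,2].
The resulting 15×10 matrix has rank 10, and its Smith normal form has invariant factors (1,1,1,1,1,1,1,1,1,2).

Now H_k = ker ∂_k / im ∂_{k+1}, so:

  H_0: rank C_0 − rank ∂_1 = 6 − 5 = 1, and the invariant factors of ∂_1 are all 1, so H_0 ≅ Z.

(K is a triangulation of the real projective plane RP^2.)

H_0 ≅ Z.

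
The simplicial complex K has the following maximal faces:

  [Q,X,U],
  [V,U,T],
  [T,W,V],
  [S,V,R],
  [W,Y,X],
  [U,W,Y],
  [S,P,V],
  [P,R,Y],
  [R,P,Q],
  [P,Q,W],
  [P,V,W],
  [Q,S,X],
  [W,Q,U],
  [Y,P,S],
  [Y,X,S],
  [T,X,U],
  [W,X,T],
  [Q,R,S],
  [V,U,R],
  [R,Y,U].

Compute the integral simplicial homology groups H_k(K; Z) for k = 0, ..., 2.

H_0 = Z,  H_1 = Z ⊕ Z/2Z,  H_2 = 0.

Take the total order P < Q < R < S < T < U < V < W < X < Y on the vertex set. Then K (dimension 2) consists of the simplices:

  0-simplices (10): P, Q, R, S, T, U, V, W, X, Y
  1-simplices (30): PQ, PR, PS, PV, PW, PY, QR, QS, QU, QW, QX, RS, RU, RV, RY, SV, SX, SY, TU, TV, TW, TX, UV, UW, UX, UY, VW, WX, WY, XY
  2-simplices (20): PQR, PQW, PRY, PSV, PSY, PVW, QRS, QSX, QUW, QUX, RSV, RUV, RUY, SXY, TUV, TUX, TVW, TWX, UWY, WXY

so the chain groups are C_0 ≅ Z^10, C_1 ≅ Z^30, C_2 ≅ Z^20.

The boundary map ∂_1: C_1 → C_0 is given by ∂[p,q] = [q] − [p].
This gives a 10×30 integer matrix of rank 9; reducing to Smith normal form yields diagonal entries (1,1,1,1,1,1,1,1,1).

The boundary map ∂_2: C_2 → C_1 maps a triangle to the signed sum of its edges. For instance
  ∂UWY = WY − UY + UW,
  ∂RSV = SV − RV + RS.
The 30×20 boundary matrix has rank 20 and Smith normal form diag(1,1,1,1,1,1,1,1,1,1,1,1,1,1,1,1,1,1,1,2).

Now H_k = ker ∂_k / im ∂_{k+1}, so:

  H_0: rank C_0 − rank ∂_1 = 10 − 9 = 1, and the invariant factors of ∂_1 are all 1, so H_0 = Z.
  H_1: rank ker ∂_1 − rank ∂_2 = (30 − 9) − 20 = 1, and ∂_2 has invariant factor 2 > 1, so H_1 = Z ⊕ Z/2Z.
  H_2: rank ker ∂_2 − rank ∂_3 = (20 − 20) − 0 = 0, and there is no ∂_3, so H_2 = 0.

As a check, the Euler characteristic is 10 − 30 + 20 = 0, which agrees with 1 − 1 + 0 = 0.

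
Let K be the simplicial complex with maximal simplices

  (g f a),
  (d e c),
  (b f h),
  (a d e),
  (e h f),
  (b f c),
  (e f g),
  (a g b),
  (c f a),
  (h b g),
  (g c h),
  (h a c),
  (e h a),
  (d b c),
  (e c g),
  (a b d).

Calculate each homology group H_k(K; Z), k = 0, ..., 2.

Take the total order a < b < c < d < e < f < g < h on the vertex set. Then K (dimension 2) consists of the simplices:

  0-simplices (8): a, b, c, d, e, f, g, h
  1-simplices (24): ab, ac, ad, ae, af, ag, ah, bc, bd, bf, bg, bh, cd, ce, cf, cg, ch, de, ef, eg, eh, fg, fh, gh
  2-simplices (16): abd, abg, acf, ach, ade, aeh, afg, bcd, bcf, bfh, bgh, cde, ceg, cgh, efg, efh

so the chain groups are C_0 ≅ Z^8, C_1 ≅ Z^24, C_2 ≅ Z^16.

∂_1: C_1 → C_0 is given by ∂[p,q] = [q] − [p]. For instance
  ∂ab = b − a.
As a 8×24 matrix over Z this has rank 7, with invariant factors (1,1,1,1,1,1,1).

Boundary ∂_2: C_2 → C_1 maps a triangle to the signed sum of its edges. For instance
  ∂bcd = cd − bd + bc,
  ∂ach = ch − ah + ac.
This gives a 24×16 integer matrix of rank 15; reducing to Smith normal form yields diagonal entries (1,1,1,1,1,1,1,1,1,1,1,1,1,1,1).

Reading off H_k = ker ∂_k / im ∂_{k+1}:

  H_0: rank C_0 − rank ∂_1 = 8 − 7 = 1, and the invariant factors of ∂_1 are all 1, so H_0 = Z.
  H_1: rank ker ∂_1 − rank ∂_2 = (24 − 7) − 15 = 2, and the invariant factors of ∂_2 are all 1, so H_1 = Z^2.
  H_2: rank ker ∂_2 − rank ∂_3 = (16 − 15) − 0 = 1, and there is no ∂_3, so H_2 = Z.

H_0 ≅ Z,  H_1 ≅ Z^2,  H_2 ≅ Z.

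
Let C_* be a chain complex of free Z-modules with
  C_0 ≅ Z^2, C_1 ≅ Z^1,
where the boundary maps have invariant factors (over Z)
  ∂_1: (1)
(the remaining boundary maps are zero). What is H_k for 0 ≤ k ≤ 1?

H_0 ≅ Z,  H_1 = 0.

H_0: b_0 = 2 − 0 − 1 = 1; torsion from ∂_1 factors > 1: none. So H_0 ≅ Z.
H_1: b_1 = 1 − 1 − 0 = 0; torsion from ∂_2 factors > 1: none. So H_1 ≅ 0.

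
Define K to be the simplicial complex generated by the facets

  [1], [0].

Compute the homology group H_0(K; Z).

We work with the vertex ordering 0 < 1. The simplices of K, each written with vertices in increasing order, are:

  0-simplices (2): [0], [1]

Hence C_0 ≅ Z^2.

From H_k ≅ ker(∂_k) / im(∂_{k+1}) we obtain:

  H_0: rank C_0 − rank ∂_1 = 2 − 0 = 2, and there is no ∂_1, so H_0 ≅ Z^2.

H_0 = Z^2.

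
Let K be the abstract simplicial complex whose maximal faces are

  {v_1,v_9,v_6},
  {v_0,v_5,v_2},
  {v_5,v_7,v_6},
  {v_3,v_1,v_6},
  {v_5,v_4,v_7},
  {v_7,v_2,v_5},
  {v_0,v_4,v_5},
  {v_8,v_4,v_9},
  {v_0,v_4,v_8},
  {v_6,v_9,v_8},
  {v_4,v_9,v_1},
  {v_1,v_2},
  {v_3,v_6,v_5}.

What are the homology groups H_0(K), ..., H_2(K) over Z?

H_0 = Z,  H_1 = Z^2,  H_2 = 0.

Take the total order v_0 < v_1 < v_2 < v_3 < v_4 < v_5 < v_6 < v_7 < v_8 < v_9 on the vertex set. Then K (dimension 2) consists of the simplices:

  0-simplices (10): [v_0], [v_1], [v_2], [v_3], [v_4], [v_5], [v_6], [v_7], [v_8], [v_9]
  1-simplices (23): (23 of them)
  2-simplices (12): (12 of them)

Hence C_0 ≅ Z^10, C_1 ≅ Z^23, C_2 ≅ Z^12.

The boundary map ∂_1: C_1 → C_0 maps an edge to its endpoints' difference, ∂[p,q] = q − p. For instance
  ∂[v_3,v_6] = [v_6] − [v_3].
As a 10×23 matrix over Z this has rank 9, with invariant factors (1,1,1,1,1,1,1,1,1).

∂_2: C_2 → C_1 maps a triangle to the signed sum of its edges. For instance
  ∂[v_1,v_6,v_9] = [v_6,v_9] − [v_1,v_9] + [v_1,v_6],
  ∂[v_1,v_4,v_9] = [v_4,v_9] − [v_1,v_9] + [v_1,v_4].
The resulting 23×12 matrix has rank 12, and its Smith normal form has invariant factors (1,1,1,1,1,1,1,1,1,1,1,1).

Now H_k = ker ∂_k / im ∂_{k+1}, so:

  H_0: rank C_0 − rank ∂_1 = 10 − 9 = 1, and the invariant factors of ∂_1 are all 1, so H_0 = Z.
  H_1: rank ker ∂_1 − rank ∂_2 = (23 − 9) − 12 = 2, and the invariant factors of ∂_2 are all 1, so H_1 = Z^2.
  H_2: rank ker ∂_2 − rank ∂_3 = (12 − 12) − 0 = 0, and there is no ∂_3, so H_2 = 0.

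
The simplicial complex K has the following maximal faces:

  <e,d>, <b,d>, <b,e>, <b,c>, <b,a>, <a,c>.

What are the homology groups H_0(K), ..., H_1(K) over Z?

Order the vertices as a < b < c < d < e. Listing each simplex with vertices in this order, K has dimension 1 with simplices:

  0-simplices (5): a, b, c, d, e
  1-simplices (6): ab, ac, bc, bd, be, de

so the chain groups are C_0 ≅ Z^5, C_1 ≅ Z^6.

Boundary ∂_1: C_1 → C_0 maps an edge to its endpoints' difference, ∂[p,q] = q − p.
As a 5×6 matrix over Z this has rank 4, with invariant factors (1,1,1,1).

Reading off H_k = ker ∂_k / im ∂_{k+1}:

  H_0: rank C_0 − rank ∂_1 = 5 − 4 = 1, and the invariant factors of ∂_1 are all 1, so H_0 = Z.
  H_1: rank ker ∂_1 − rank ∂_2 = (6 − 4) − 0 = 2, and there is no ∂_2, so H_1 = Z^2.

As a check, the Euler characteristic is 5 − 6 = -1, which agrees with 1 − 2 = -1.
(K is a triangulation of a wedge of 2 circles.)

H_0 ≅ Z,  H_1 ≅ Z^2.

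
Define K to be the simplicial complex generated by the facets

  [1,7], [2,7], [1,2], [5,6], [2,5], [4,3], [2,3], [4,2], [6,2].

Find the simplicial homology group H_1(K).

H_1 = Z^3.

Order the vertices as 1 < 2 < 3 < 4 < 5 < 6 < 7. Listing each simplex with vertices in this order, K has dimension 1 with simplices:

  0-simplices (7): [1], [2], [3], [4], [5], [6], [7]
  1-simplices (9): [1,2], [1,7], [2,3], [2,4], [2,5], [2,6], [2,7], [3,4], [5,6]

Hence C_0 ≅ Z^7, C_1 ≅ Z^9.

The boundary map ∂_1: C_1 → C_0 is given by ∂[p,q] = [q] − [p]. For instance
  ∂[2,4] = [4] − [2].
The resulting 7×9 matrix has rank 6, and its Smith normal form has invariant factors (1,1,1,1,1,1).

Reading off H_k = ker ∂_k / im ∂_{k+1}:

  H_1: rank ker ∂_1 − rank ∂_2 = (9 − 6) − 0 = 3, and there is no ∂_2, so H_1 = Z^3.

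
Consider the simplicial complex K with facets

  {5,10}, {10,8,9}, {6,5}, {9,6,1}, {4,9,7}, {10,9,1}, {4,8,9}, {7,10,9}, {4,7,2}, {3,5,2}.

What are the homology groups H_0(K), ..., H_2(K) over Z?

Fix the vertex order 1 < 2 < 3 < 4 < 5 < 6 < 7 < 8 < 9 < 10 and write every simplex with vertices in increasing order. Then dim K = 2 and the simplices of K are:

  0-simplices (10): [1], [2], [3], [4], [5], [6], [7], [8], [9], [10]
  1-simplices (19): [1,6], [1,9], [1,10], [2,3], [2,4], [2,5], [2,7], [3,5], [4,7], [4,8], [4,9], [5,6], [5,10], [6,9], [7,9], [7,10], [8,9], [8,10], [9,10]
  2-simplices (8): [1,6,9], [1,9,10], [2,3,5], [2,4,7], [4,7,9], [4,8,9], [7,9,10], [8,9,10]

Hence C_0 ≅ Z^10, C_1 ≅ Z^19, C_2 ≅ Z^8.

The boundary map ∂_1: C_1 → C_0 maps an edge to its endpoints' difference, ∂[p,q] = q − p. For instance
  ∂[2,5] = [5] − [2].
The resulting 10×19 matrix has rank 9, and its Smith normal form has invariant factors (1,1,1,1,1,1,1,1,1).

∂_2: C_2 → C_1 maps a triangle to the signed sum of its edges. For instance
  ∂[4,8,9] = [8,9] − [4,9] + [4,8],
  ∂[1,9,10] = [9,10] − [1,10] + [1,9].
This gives a 19×8 integer matrix of rank 8; reducing to Smith normal form yields diagonal entries (1,1,1,1,1,1,1,1).

Computing H_k = (kernel of ∂_k) / (image of ∂_{k+1}):

  H_0: rank C_0 − rank ∂_1 = 10 − 9 = 1, and the invariant factors of ∂_1 are all 1, so H_0 ≅ Z.
  H_1: rank ker ∂_1 − rank ∂_2 = (19 − 9) − 8 = 2, and the invariant factors of ∂_2 are all 1, so H_1 ≅ Z^2.
  H_2: rank ker ∂_2 − rank ∂_3 = (8 − 8) − 0 = 0, and there is no ∂_3, so H_2 ≅ 0.

H_0 ≅ Z,  H_1 ≅ Z^2,  H_2 = 0.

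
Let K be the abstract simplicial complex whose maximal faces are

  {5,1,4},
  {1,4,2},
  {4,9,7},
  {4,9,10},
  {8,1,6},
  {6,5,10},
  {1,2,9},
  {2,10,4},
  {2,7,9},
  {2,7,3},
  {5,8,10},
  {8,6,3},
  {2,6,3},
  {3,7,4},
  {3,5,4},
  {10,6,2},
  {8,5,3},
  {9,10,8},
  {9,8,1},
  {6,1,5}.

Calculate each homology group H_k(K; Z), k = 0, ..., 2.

We work with the vertex ordering 1 < 2 < 3 < 4 < 5 < 6 < 7 < 8 < 9 < 10. The simplices of K, each written with vertices in increasing order, are:

  0-simplices (10): [1], [2], [3], [4], [5], [6], [7], [8], [9], [10]
  1-simplices (30): (30 of them)
  2-simplices (20): (20 of them)

Hence C_0 ≅ Z^10, C_1 ≅ Z^30, C_2 ≅ Z^20.

The boundary map ∂_1: C_1 → C_0 sends each edge [p,q] (with p < q) to q − p. For instance
  ∂[1,4] = [4] − [1].
This gives a 10×30 integer matrix of rank 9; reducing to Smith normal form yields diagonal entries (1,1,1,1,1,1,1,1,1).

Boundary ∂_2: C_2 → C_1 sends each 2-simplex [p,q,r] to [q,r] − [p,r] + [p,q]. For instance
  ∂[5,8,10] = [8,10] − [5,10] + [5,8],
  ∂[4,7,9] = [7,9] − [4,9] + [4,7].
The resulting 30×20 matrix has rank 20, and its Smith normal form has invariant factors (1,1,1,1,1,1,1,1,1,1,1,1,1,1,1,1,1,1,1,2).

Reading off H_k = ker ∂_k / im ∂_{k+1}:

  H_0: rank C_0 − rank ∂_1 = 10 − 9 = 1, and the invariant factors of ∂_1 are all 1, so H_0 = Z.
  H_1: rank ker ∂_1 − rank ∂_2 = (30 − 9) − 20 = 1, and ∂_2 has invariant factor 2 > 1, so H_1 = Z ⊕ Z/2Z.
  H_2: rank ker ∂_2 − rank ∂_3 = (20 − 20) − 0 = 0, and there is no ∂_3, so H_2 = 0.

H_0 ≅ Z,  H_1 ≅ Z ⊕ Z/2Z,  H_2 = 0.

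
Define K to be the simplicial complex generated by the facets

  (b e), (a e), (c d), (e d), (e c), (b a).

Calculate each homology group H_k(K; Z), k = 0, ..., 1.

Order the vertices as a < b < c < d < e. Listing each simplex with vertices in this order, K has dimension 1 with simplices:

  0-simplices (5): a, b, c, d, e
  1-simplices (6): ab, ae, be, cd, ce, de

Hence C_0 ≅ Z^5, C_1 ≅ Z^6.

∂_1: C_1 → C_0 maps an edge to its endpoints' difference, ∂[p,q] = q − p.
The 5×6 boundary matrix has rank 4 and Smith normal form diag(1,1,1,1).

Reading off H_k = ker ∂_k / im ∂_{k+1}:

  H_0: rank C_0 − rank ∂_1 = 5 − 4 = 1, and the invariant factors of ∂_1 are all 1, so H_0 = Z.
  H_1: rank ker ∂_1 − rank ∂_2 = (6 − 4) − 0 = 2, and there is no ∂_2, so H_1 = Z^2.

H_0 ≅ Z,  H_1 ≅ Z^2.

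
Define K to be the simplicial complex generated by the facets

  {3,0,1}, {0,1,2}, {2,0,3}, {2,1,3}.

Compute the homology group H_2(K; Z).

K has 4 vertices, 6 edges, 4 triangles.
rank ∂_2 = 3, rank ∂_3 = 0 ⇒ b_2 = 4 − 3 − 0 = 1. So H_2 = Z.

H_2 ≅ Z.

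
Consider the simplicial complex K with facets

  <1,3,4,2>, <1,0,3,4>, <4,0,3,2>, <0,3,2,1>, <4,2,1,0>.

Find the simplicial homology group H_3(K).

H_3 = Z.

Order the vertices as 0 < 1 < 2 < 3 < 4. Listing each simplex with vertices in this order, K has dimension 3 with simplices:

  0-simplices (5): [0], [1], [2], [3], [4]
  1-simplices (10): [0,1], [0,2], [0,3], [0,4], [1,2], [1,3], [1,4], [2,3], [2,4], [3,4]
  2-simplices (10): [0,1,2], [0,1,3], [0,1,4], [0,2,3], [0,2,4], [0,3,4], [1,2,3], [1,2,4], [1,3,4], [2,3,4]
  3-simplices (5): [0,1,2,3], [0,1,2,4], [0,1,3,4], [0,2,3,4], [1,2,3,4]

so the chain groups are C_0 ≅ Z^5, C_1 ≅ Z^10, C_2 ≅ Z^10, C_3 ≅ Z^5.

The boundary map ∂_1: C_1 → C_0 maps an edge to its endpoints' difference, ∂[p,q] = q − p.
As a 5×10 matrix over Z this has rank 4, with invariant factors (1,1,1,1).

The boundary map ∂_2: C_2 → C_1 sends each 2-simplex [p,q,r] to [q,r] − [p,r] + [p,q]. For instance
  ∂[0,2,3] = [2,3] − [0,3] + [0,2],
  ∂[0,1,4] = [1,4] − [0,4] + [0,1].
The resulting 10×10 matrix has rank 6, and its Smith normal form has invariant factors (1,1,1,1,1,1).

∂_3: C_3 → C_2 sends each 3-simplex σ to the alternating sum Σ_i (−1)^i (σ with its i-th vertex removed). For instance
  ∂[0,1,2,3] = [1,2,3] − [0,2,3] + [0,1,3] − [0,1,2],
  ∂[0,2,3,4] = [2,3,4] − [0,3,4] + [0,2,4] − [0,2,3].
This gives a 10×5 integer matrix of rank 4; reducing to Smith normal form yields diagonal entries (1,1,1,1).

Now H_k = ker ∂_k / im ∂_{k+1}, so:

  H_3: rank ker ∂_3 − rank ∂_4 = (5 − 4) − 0 = 1, and there is no ∂_4, so H_3 = Z.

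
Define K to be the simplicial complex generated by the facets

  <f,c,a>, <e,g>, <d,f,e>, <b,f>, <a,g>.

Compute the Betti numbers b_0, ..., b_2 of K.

b_0 = 1, b_1 = 1, b_2 = 0.

Take the total order a < b < c < d < e < f < g on the vertex set. Then K (dimension 2) consists of the simplices:

  0-simplices (7): a, b, c, d, e, f, g
  1-simplices (9): ac, af, ag, bf, cf, de, df, ef, eg
  2-simplices (2): acf, def

giving chain groups C_0 ≅ Z^7, C_1 ≅ Z^9, C_2 ≅ Z^2.

Boundary ∂_1: C_1 → C_0 is given by ∂[p,q] = [q] − [p].
As a 7×9 matrix over Z this has rank 6, with invariant factors (1,1,1,1,1,1).

∂_2: C_2 → C_1 sends each 2-simplex [p,q,r] to [q,r] − [p,r] + [p,q]. For instance
  ∂acf = cf − af + ac,
  ∂def = ef − df + de.
This gives a 9×2 integer matrix of rank 2; reducing to Smith normal form yields diagonal entries (1,1).

Reading off H_k = ker ∂_k / im ∂_{k+1}:

  H_0: rank C_0 − rank ∂_1 = 7 − 6 = 1, and the invariant factors of ∂_1 are all 1, so H_0 = Z.
  H_1: rank ker ∂_1 − rank ∂_2 = (9 − 6) − 2 = 1, and the invariant factors of ∂_2 are all 1, so H_1 = Z.
  H_2: rank ker ∂_2 − rank ∂_3 = (2 − 2) − 0 = 0, and there is no ∂_3, so H_2 = 0.

Hence the Betti numbers are b_0 = 1, b_1 = 1, b_2 = 0.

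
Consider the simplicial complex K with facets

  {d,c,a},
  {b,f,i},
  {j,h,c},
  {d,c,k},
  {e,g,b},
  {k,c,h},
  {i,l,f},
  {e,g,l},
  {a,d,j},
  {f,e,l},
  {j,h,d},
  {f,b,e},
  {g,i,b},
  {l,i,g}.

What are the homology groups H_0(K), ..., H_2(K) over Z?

H_0 ≅ Z^2,  H_1 ≅ Z,  H_2 ≅ Z.

Take the total order a < b < c < d < e < f < g < h < i < j < k < l on the vertex set. Then K (dimension 2) consists of the simplices:

  0-simplices (12): a, b, c, d, e, f, g, h, i, j, k, l
  1-simplices (24): ac, ad, aj, be, bf, bg, bi, cd, ch, cj, ck, dh, dj, dk, ef, eg, el, fi, fl, gi, gl, hj, hk, il
  2-simplices (14): acd, adj, bef, beg, bfi, bgi, cdk, chj, chk, dhj, efl, egl, fil, gil

so the chain groups are C_0 ≅ Z^12, C_1 ≅ Z^24, C_2 ≅ Z^14.

∂_1: C_1 → C_0 sends each edge [p,q] (with p < q) to q − p. For instance
  ∂cj = j − c.
The 12×24 boundary matrix has rank 10 and Smith normal form diag(1,1,1,1,1,1,1,1,1,1).

The boundary map ∂_2: C_2 → C_1 maps a triangle to the signed sum of its edges. For instance
  ∂cdk = dk − ck + cd,
  ∂dhj = hj − dj + dh.
The 24×14 boundary matrix has rank 13 and Smith normal form diag(1,1,1,1,1,1,1,1,1,1,1,1,1).

From H_k ≅ ker(∂_k) / im(∂_{k+1}) we obtain:

  H_0: rank C_0 − rank ∂_1 = 12 − 10 = 2, and the invariant factors of ∂_1 are all 1, so H_0 = Z^2.
  H_1: rank ker ∂_1 − rank ∂_2 = (24 − 10) − 13 = 1, and the invariant factors of ∂_2 are all 1, so H_1 = Z.
  H_2: rank ker ∂_2 − rank ∂_3 = (14 − 13) − 0 = 1, and there is no ∂_3, so H_2 = Z.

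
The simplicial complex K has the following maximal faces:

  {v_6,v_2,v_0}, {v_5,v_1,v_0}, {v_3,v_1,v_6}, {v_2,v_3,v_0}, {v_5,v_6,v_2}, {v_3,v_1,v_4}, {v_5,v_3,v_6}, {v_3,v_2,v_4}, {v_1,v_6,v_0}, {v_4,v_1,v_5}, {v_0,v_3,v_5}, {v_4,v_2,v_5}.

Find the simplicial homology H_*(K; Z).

H_0 = Z,  H_1 = Z/2,  H_2 = 0.

Take the total order v_0 < v_1 < v_2 < v_3 < v_4 < v_5 < v_6 on the vertex set. Then K (dimension 2) consists of the simplices:

  0-simplices (7): [v_0], [v_1], [v_2], [v_3], [v_4], [v_5], [v_6]
  1-simplices (18): (18 of them)
  2-simplices (12): (12 of them)

so the chain groups are C_0 ≅ Z^7, C_1 ≅ Z^18, C_2 ≅ Z^12.

Boundary ∂_1: C_1 → C_0 maps an edge to its endpoints' difference, ∂[p,q] = q − p. For instance
  ∂[v_0,v_3] = [v_3] − [v_0].
The resulting 7×18 matrix has rank 6, and its Smith normal form has invariant factors (1,1,1,1,1,1).

Boundary ∂_2: C_2 → C_1 acts by ∂[p,q,r] = [q,r] − [p,r] + [p,q]. For instance
  ∂[v_3,v_5,v_6] = [v_5,v_6] − [v_3,v_6] + [v_3,v_5],
  ∂[v_2,v_5,v_6] = [v_5,v_6] − [v_2,v_6] + [v_2,v_5].
The 18×12 boundary matrix has rank 12 and Smith normal form diag(1,1,1,1,1,1,1,1,1,1,1,2).

Now H_k = ker ∂_k / im ∂_{k+1}, so:

  H_0: rank C_0 − rank ∂_1 = 7 − 6 = 1, and the invariant factors of ∂_1 are all 1, so H_0 ≅ Z.
  H_1: rank ker ∂_1 − rank ∂_2 = (18 − 6) − 12 = 0, and ∂_2 has invariant factor 2 > 1, so H_1 ≅ Z/2.
  H_2: rank ker ∂_2 − rank ∂_3 = (12 − 12) − 0 = 0, and there is no ∂_3, so H_2 ≅ 0.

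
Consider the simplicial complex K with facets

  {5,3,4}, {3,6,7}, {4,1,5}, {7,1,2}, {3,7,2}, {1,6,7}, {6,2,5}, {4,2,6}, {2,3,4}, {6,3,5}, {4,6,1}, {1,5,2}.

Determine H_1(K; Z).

H_1 ≅ Z_2.

Fix the vertex order 1 < 2 < 3 < 4 < 5 < 6 < 7 and write every simplex with vertices in increasing order. Then dim K = 2 and the simplices of K are:

  0-simplices (7): [1], [2], [3], [4], [5], [6], [7]
  1-simplices (18): [1,2], [1,4], [1,5], [1,6], [1,7], [2,3], [2,4], [2,5], [2,6], [2,7], [3,4], [3,5], [3,6], [3,7], [4,5], [4,6], [5,6], [6,7]
  2-simplices (12): [1,2,5], [1,2,7], [1,4,5], [1,4,6], [1,6,7], [2,3,4], [2,3,7], [2,4,6], [2,5,6], [3,4,5], [3,5,6], [3,6,7]

Hence C_0 ≅ Z^7, C_1 ≅ Z^18, C_2 ≅ Z^12.

The boundary map ∂_1: C_1 → C_0 sends each edge [p,q] (with p < q) to q − p. For instance
  ∂[4,6] = [6] − [4].
The resulting 7×18 matrix has rank 6, and its Smith normal form has invariant factors (1,1,1,1,1,1).

∂_2: C_2 → C_1 sends each 2-simplex [p,q,r] to [q,r] − [p,r] + [p,q]. For instance
  ∂[2,3,4] = [3,4] − [2,4] + [2,3],
  ∂[2,5,6] = [5,6] − [2,6] + [2,5].
The resulting 18×12 matrix has rank 12, and its Smith normal form has invariant factors (1,1,1,1,1,1,1,1,1,1,1,2).

Reading off H_k = ker ∂_k / im ∂_{k+1}:

  H_1: rank ker ∂_1 − rank ∂_2 = (18 − 6) − 12 = 0, and ∂_2 has invariant factor 2 > 1, so H_1 ≅ Z_2.

(K is a triangulation of the real projective plane RP^2.)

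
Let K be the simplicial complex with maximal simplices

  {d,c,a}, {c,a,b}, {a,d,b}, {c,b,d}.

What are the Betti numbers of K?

b_0 = 1, b_1 = 0, b_2 = 1.

We work with the vertex ordering a < b < c < d. The simplices of K, each written with vertices in increasing order, are:

  0-simplices (4): a, b, c, d
  1-simplices (6): ab, ac, ad, bc, bd, cd
  2-simplices (4): abc, abd, acd, bcd

Hence C_0 ≅ Z^4, C_1 ≅ Z^6, C_2 ≅ Z^4.

The boundary map ∂_1: C_1 → C_0 maps an edge to its endpoints' difference, ∂[p,q] = q − p. For instance
  ∂bd = d − b.
This gives a 4×6 integer matrix of rank 3; reducing to Smith normal form yields diagonal entries (1,1,1).

∂_2: C_2 → C_1 sends each 2-simplex [p,q,r] to [q,r] − [p,r] + [p,q]. For instance
  ∂bcd = cd − bd + bc,
  ∂abd = bd − ad + ab.
This gives a 6×4 integer matrix of rank 3; reducing to Smith normal form yields diagonal entries (1,1,1).

Now H_k = ker ∂_k / im ∂_{k+1}, so:

  H_0: rank C_0 − rank ∂_1 = 4 − 3 = 1, and the invariant factors of ∂_1 are all 1, so H_0 = Z.
  H_1: rank ker ∂_1 − rank ∂_2 = (6 − 3) − 3 = 0, and the invariant factors of ∂_2 are all 1, so H_1 = 0.
  H_2: rank ker ∂_2 − rank ∂_3 = (4 − 3) − 0 = 1, and there is no ∂_3, so H_2 = Z.

Hence the Betti numbers are b_0 = 1, b_1 = 0, b_2 = 1.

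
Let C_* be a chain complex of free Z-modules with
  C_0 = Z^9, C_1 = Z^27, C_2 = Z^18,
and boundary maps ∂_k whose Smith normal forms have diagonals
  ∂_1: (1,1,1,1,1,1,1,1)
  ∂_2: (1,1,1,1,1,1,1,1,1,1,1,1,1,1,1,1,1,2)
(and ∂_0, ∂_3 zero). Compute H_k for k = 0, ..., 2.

H_0 = Z,  H_1 = Z ⊕ Z/2Z,  H_2 = 0.

H_0: b_0 = 9 − 0 − 8 = 1; torsion from ∂_1 factors > 1: none. So H_0 = Z.
H_1: b_1 = 27 − 8 − 18 = 1; torsion from ∂_2 factors > 1: [2]. So H_1 = Z ⊕ Z/2Z.
H_2: b_2 = 18 − 18 − 0 = 0; torsion from ∂_3 factors > 1: none. So H_2 = 0.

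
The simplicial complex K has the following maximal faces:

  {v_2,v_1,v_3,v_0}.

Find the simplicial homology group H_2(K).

Fix the vertex order v_0 < v_1 < v_2 < v_3 and write every simplex with vertices in increasing order. Then dim K = 3 and the simplices of K are:

  0-simplices (4): [v_0], [v_1], [v_2], [v_3]
  1-simplices (6): [v_0,v_1], [v_0,v_2], [v_0,v_3], [v_1,v_2], [v_1,v_3], [v_2,v_3]
  2-simplices (4): [v_0,v_1,v_2], [v_0,v_1,v_3], [v_0,v_2,v_3], [v_1,v_2,v_3]
  3-simplices (1): [v_0,v_1,v_2,v_3]

so the chain groups are C_0 ≅ Z^4, C_1 ≅ Z^6, C_2 ≅ Z^4, C_3 ≅ Z^1.

Boundary ∂_1: C_1 → C_0 sends each edge [p,q] (with p < q) to q − p. For instance
  ∂[v_0,v_2] = [v_2] − [v_0].
The 4×6 boundary matrix has rank 3 and Smith normal form diag(1,1,1).

The boundary map ∂_2: C_2 → C_1 sends each 2-simplex [p,q,r] to [q,r] − [p,r] + [p,q]. For instance
  ∂[v_0,v_2,v_3] = [v_2,v_3] − [v_0,v_3] + [v_0,v_2],
  ∂[v_1,v_2,v_3] = [v_2,v_3] − [v_1,v_3] + [v_1,v_2].
As a 6×4 matrix over Z this has rank 3, with invariant factors (1,1,1).

∂_3: C_3 → C_2 sends each 3-simplex σ to the alternating sum Σ_i (−1)^i (σ with its i-th vertex removed). For instance
  ∂[v_0,v_1,v_2,v_3] = [v_1,v_2,v_3] − [v_0,v_2,v_3] + [v_0,v_1,v_3] − [v_0,v_1,v_2].
The 4×1 boundary matrix has rank 1 and Smith normal form diag(1).

Reading off H_k = ker ∂_k / im ∂_{k+1}:

  H_2: rank ker ∂_2 − rank ∂_3 = (4 − 3) − 1 = 0, and the invariant factors of ∂_3 are all 1, so H_2 = 0.

H_2 = 0.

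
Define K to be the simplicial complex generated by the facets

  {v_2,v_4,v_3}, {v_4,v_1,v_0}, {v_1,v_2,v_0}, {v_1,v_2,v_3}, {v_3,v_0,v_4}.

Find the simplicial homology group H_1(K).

H_1 ≅ Z.

Order the vertices as v_0 < v_1 < v_2 < v_3 < v_4. Listing each simplex with vertices in this order, K has dimension 2 with simplices:

  0-simplices (5): [v_0], [v_1], [v_2], [v_3], [v_4]
  1-simplices (10): [v_0,v_1], [v_0,v_2], [v_0,v_3], [v_0,v_4], [v_1,v_2], [v_1,v_3], [v_1,v_4], [v_2,v_3], [v_2,v_4], [v_3,v_4]
  2-simplices (5): [v_0,v_1,v_2], [v_0,v_1,v_4], [v_0,v_3,v_4], [v_1,v_2,v_3], [v_2,v_3,v_4]

giving chain groups C_0 ≅ Z^5, C_1 ≅ Z^10, C_2 ≅ Z^5.

Boundary ∂_1: C_1 → C_0 maps an edge to its endpoints' difference, ∂[p,q] = q − p. For instance
  ∂[v_0,v_2] = [v_2] − [v_0].
The 5×10 boundary matrix has rank 4 and Smith normal form diag(1,1,1,1).

∂_2: C_2 → C_1 acts by ∂[p,q,r] = [q,r] − [p,r] + [p,q]. For instance
  ∂[v_0,v_3,v_4] = [v_3,v_4] − [v_0,v_4] + [v_0,v_3],
  ∂[v_0,v_1,v_2] = [v_1,v_2] − [v_0,v_2] + [v_0,v_1].
The 10×5 boundary matrix has rank 5 and Smith normal form diag(1,1,1,1,1).

From H_k ≅ ker(∂_k) / im(∂_{k+1}) we obtain:

  H_1: rank ker ∂_1 − rank ∂_2 = (10 − 4) − 5 = 1, and the invariant factors of ∂_2 are all 1, so H_1 ≅ Z.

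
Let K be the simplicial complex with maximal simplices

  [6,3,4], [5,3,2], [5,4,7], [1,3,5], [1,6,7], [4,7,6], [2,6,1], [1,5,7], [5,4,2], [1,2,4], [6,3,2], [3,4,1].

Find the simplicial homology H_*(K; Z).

H_0 = Z,  H_1 = Z/2,  H_2 = 0.

We work with the vertex ordering 1 < 2 < 3 < 4 < 5 < 6 < 7. The simplices of K, each written with vertices in increasing order, are:

  0-simplices (7): [1], [2], [3], [4], [5], [6], [7]
  1-simplices (18): [1,2], [1,3], [1,4], [1,5], [1,6], [1,7], [2,3], [2,4], [2,5], [2,6], [3,4], [3,5], [3,6], [4,5], [4,6], [4,7], [5,7], [6,7]
  2-simplices (12): [1,2,4], [1,2,6], [1,3,4], [1,3,5], [1,5,7], [1,6,7], [2,3,5], [2,3,6], [2,4,5], [3,4,6], [4,5,7], [4,6,7]

so the chain groups are C_0 ≅ Z^7, C_1 ≅ Z^18, C_2 ≅ Z^12.

The boundary map ∂_1: C_1 → C_0 sends each edge [p,q] (with p < q) to q − p.
This gives a 7×18 integer matrix of rank 6; reducing to Smith normal form yields diagonal entries (1,1,1,1,1,1).

The boundary map ∂_2: C_2 → C_1 acts by ∂[p,q,r] = [q,r] − [p,r] + [p,q]. For instance
  ∂[2,3,6] = [3,6] − [2,6] + [2,3],
  ∂[1,3,4] = [3,4] − [1,4] + [1,3].
This gives a 18×12 integer matrix of rank 12; reducing to Smith normal form yields diagonal entries (1,1,1,1,1,1,1,1,1,1,1,2).

From H_k ≅ ker(∂_k) / im(∂_{k+1}) we obtain:

  H_0: rank C_0 − rank ∂_1 = 7 − 6 = 1, and the invariant factors of ∂_1 are all 1, so H_0 ≅ Z.
  H_1: rank ker ∂_1 − rank ∂_2 = (18 − 6) − 12 = 0, and ∂_2 has invariant factor 2 > 1, so H_1 ≅ Z/2.
  H_2: rank ker ∂_2 − rank ∂_3 = (12 − 12) − 0 = 0, and there is no ∂_3, so H_2 ≅ 0.

As a check, the Euler characteristic is 7 − 18 + 12 = 1, which agrees with 1 − 0 + 0 = 1.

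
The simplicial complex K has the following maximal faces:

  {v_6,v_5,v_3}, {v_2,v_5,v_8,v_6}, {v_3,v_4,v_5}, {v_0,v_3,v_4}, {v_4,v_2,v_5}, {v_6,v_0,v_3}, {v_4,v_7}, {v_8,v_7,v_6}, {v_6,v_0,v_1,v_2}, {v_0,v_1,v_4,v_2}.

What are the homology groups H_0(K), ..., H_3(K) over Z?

We work with the vertex ordering v_0 < v_1 < v_2 < v_3 < v_4 < v_5 < v_6 < v_7 < v_8. The simplices of K, each written with vertices in increasing order, are:

  0-simplices (9): [v_0], [v_1], [v_2], [v_3], [v_4], [v_5], [v_6], [v_7], [v_8]
  1-simplices (22): (22 of them)
  2-simplices (17): (17 of them)
  3-simplices (3): [v_0,v_1,v_2,v_4], [v_0,v_1,v_2,v_6], [v_2,v_5,v_6,v_8]

Hence C_0 ≅ Z^9, C_1 ≅ Z^22, C_2 ≅ Z^17, C_3 ≅ Z^3.

Boundary ∂_1: C_1 → C_0 is given by ∂[p,q] = [q] − [p]. For instance
  ∂[v_4,v_5] = [v_5] − [v_4].
The resulting 9×22 matrix has rank 8, and its Smith normal form has invariant factors (1,1,1,1,1,1,1,1).

Boundary ∂_2: C_2 → C_1 sends each 2-simplex [p,q,r] to [q,r] − [p,r] + [p,q]. For instance
  ∂[v_3,v_5,v_6] = [v_5,v_6] − [v_3,v_6] + [v_3,v_5],
  ∂[v_1,v_2,v_6] = [v_2,v_6] − [v_1,v_6] + [v_1,v_2].
This gives a 22×17 integer matrix of rank 13; reducing to Smith normal form yields diagonal entries (1,1,1,1,1,1,1,1,1,1,1,1,1).

Boundary ∂_3: C_3 → C_2 sends each 3-simplex σ to the alternating sum Σ_i (−1)^i (σ with its i-th vertex removed). For instance
  ∂[v_0,v_1,v_2,v_6] = [v_1,v_2,v_6] − [v_0,v_2,v_6] + [v_0,v_1,v_6] − [v_0,v_1,v_2],
  ∂[v_2,v_5,v_6,v_8] = [v_5,v_6,v_8] − [v_2,v_6,v_8] + [v_2,v_5,v_8] − [v_2,v_5,v_6].
As a 17×3 matrix over Z this has rank 3, with invariant factors (1,1,1).

Reading off H_k = ker ∂_k / im ∂_{k+1}:

  H_0: rank C_0 − rank ∂_1 = 9 − 8 = 1, and the invariant factors of ∂_1 are all 1, so H_0 = Z.
  H_1: rank ker ∂_1 − rank ∂_2 = (22 − 8) − 13 = 1, and the invariant factors of ∂_2 are all 1, so H_1 = Z.
  H_2: rank ker ∂_2 − rank ∂_3 = (17 − 13) − 3 = 1, and the invariant factors of ∂_3 are all 1, so H_2 = Z.
  H_3: rank ker ∂_3 − rank ∂_4 = (3 − 3) − 0 = 0, and there is no ∂_4, so H_3 = 0.

H_0 = Z,  H_1 = Z,  H_2 = Z,  H_3 = 0.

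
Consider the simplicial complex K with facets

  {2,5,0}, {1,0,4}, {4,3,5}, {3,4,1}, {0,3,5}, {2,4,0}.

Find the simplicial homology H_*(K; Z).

H_0 = Z,  H_1 = Z,  H_2 = 0.

We work with the vertex ordering 0 < 1 < 2 < 3 < 4 < 5. The simplices of K, each written with vertices in increasing order, are:

  0-simplices (6): [0], [1], [2], [3], [4], [5]
  1-simplices (12): [0,1], [0,2], [0,3], [0,4], [0,5], [1,3], [1,4], [2,4], [2,5], [3,4], [3,5], [4,5]
  2-simplices (6): [0,1,4], [0,2,4], [0,2,5], [0,3,5], [1,3,4], [3,4,5]

giving chain groups C_0 ≅ Z^6, C_1 ≅ Z^12, C_2 ≅ Z^6.

The boundary map ∂_1: C_1 → C_0 maps an edge to its endpoints' difference, ∂[p,q] = q − p.
The resulting 6×12 matrix has rank 5, and its Smith normal form has invariant factors (1,1,1,1,1).

∂_2: C_2 → C_1 maps a triangle to the signed sum of its edges. For instance
  ∂[0,3,5] = [3,5] − [0,5] + [0,3],
  ∂[1,3,4] = [3,4] − [1,4] + [1,3].
The 12×6 boundary matrix has rank 6 and Smith normal form diag(1,1,1,1,1,1).

Now H_k = ker ∂_k / im ∂_{k+1}, so:

  H_0: rank C_0 − rank ∂_1 = 6 − 5 = 1, and the invariant factors of ∂_1 are all 1, so H_0 ≅ Z.
  H_1: rank ker ∂_1 − rank ∂_2 = (12 − 5) − 6 = 1, and the invariant factors of ∂_2 are all 1, so H_1 ≅ Z.
  H_2: rank ker ∂_2 − rank ∂_3 = (6 − 6) − 0 = 0, and there is no ∂_3, so H_2 ≅ 0.

As a check, the Euler characteristic is 6 − 12 + 6 = 0, which agrees with 1 − 1 + 0 = 0.
(K is a triangulation of the cylinder S^1 x I.)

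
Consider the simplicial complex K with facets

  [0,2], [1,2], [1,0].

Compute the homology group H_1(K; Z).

Fix the vertex order 0 < 1 < 2 and write every simplex with vertices in increasing order. Then dim K = 1 and the simplices of K are:

  0-simplices (3): [0], [1], [2]
  1-simplices (3): [0,1], [0,2], [1,2]

Hence C_0 ≅ Z^3, C_1 ≅ Z^3.

The boundary map ∂_1: C_1 → C_0 is given by ∂[p,q] = [q] − [p].
This gives a 3×3 integer matrix of rank 2; reducing to Smith normal form yields diagonal entries (1,1).

From H_k ≅ ker(∂_k) / im(∂_{k+1}) we obtain:

  H_1: rank ker ∂_1 − rank ∂_2 = (3 − 2) − 0 = 1, and there is no ∂_2, so H_1 ≅ Z.

(K is a triangulation of the circle S^1.)

H_1 = Z.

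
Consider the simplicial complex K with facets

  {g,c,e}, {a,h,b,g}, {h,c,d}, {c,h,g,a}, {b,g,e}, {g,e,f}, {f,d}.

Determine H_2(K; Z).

Order the vertices as a < b < c < d < e < f < g < h. Listing each simplex with vertices in this order, K has dimension 3 with simplices:

  0-simplices (8): a, b, c, d, e, f, g, h
  1-simplices (17): ab, ac, ag, ah, be, bg, bh, cd, ce, cg, ch, df, dh, ef, eg, fg, gh
  2-simplices (11): abg, abh, acg, ach, agh, beg, bgh, cdh, ceg, cgh, efg
  3-simplices (2): abgh, acgh

Hence C_0 ≅ Z^8, C_1 ≅ Z^17, C_2 ≅ Z^11, C_3 ≅ Z^2.

The boundary map ∂_1: C_1 → C_0 sends each edge [p,q] (with p < q) to q − p.
The resulting 8×17 matrix has rank 7, and its Smith normal form has invariant factors (1,1,1,1,1,1,1).

The boundary map ∂_2: C_2 → C_1 acts by ∂[p,q,r] = [q,r] − [p,r] + [p,q]. For instance
  ∂abh = bh − ah + ab,
  ∂acg = cg − ag + ac.
As a 17×11 matrix over Z this has rank 9, with invariant factors (1,1,1,1,1,1,1,1,1).

Boundary ∂_3: C_3 → C_2 sends each 3-simplex σ to the alternating sum Σ_i (−1)^i (σ with its i-th vertex removed). For instance
  ∂abgh = bgh − agh + abh − abg,
  ∂acgh = cgh − agh + ach − acg.
This gives a 11×2 integer matrix of rank 2; reducing to Smith normal form yields diagonal entries (1,1).

Now H_k = ker ∂_k / im ∂_{k+1}, so:

  H_2: rank ker ∂_2 − rank ∂_3 = (11 − 9) − 2 = 0, and the invariant factors of ∂_3 are all 1, so H_2 ≅ 0.

H_2 = 0.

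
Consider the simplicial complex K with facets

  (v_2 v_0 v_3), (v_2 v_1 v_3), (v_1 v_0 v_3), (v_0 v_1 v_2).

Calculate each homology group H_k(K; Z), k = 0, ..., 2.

Order the vertices as v_0 < v_1 < v_2 < v_3. Listing each simplex with vertices in this order, K has dimension 2 with simplices:

  0-simplices (4): [v_0], [v_1], [v_2], [v_3]
  1-simplices (6): [v_0,v_1], [v_0,v_2], [v_0,v_3], [v_1,v_2], [v_1,v_3], [v_2,v_3]
  2-simplices (4): [v_0,v_1,v_2], [v_0,v_1,v_3], [v_0,v_2,v_3], [v_1,v_2,v_3]

giving chain groups C_0 ≅ Z^4, C_1 ≅ Z^6, C_2 ≅ Z^4.

The boundary map ∂_1: C_1 → C_0 sends each edge [p,q] (with p < q) to q − p.
The resulting 4×6 matrix has rank 3, and its Smith normal form has invariant factors (1,1,1).

∂_2: C_2 → C_1 maps a triangle to the signed sum of its edges. For instance
  ∂[v_0,v_1,v_2] = [v_1,v_2] − [v_0,v_2] + [v_0,v_1],
  ∂[v_1,v_2,v_3] = [v_2,v_3] − [v_1,v_3] + [v_1,v_2].
As a 6×4 matrix over Z this has rank 3, with invariant factors (1,1,1).

Computing H_k = (kernel of ∂_k) / (image of ∂_{k+1}):

  H_0: rank C_0 − rank ∂_1 = 4 − 3 = 1, and the invariant factors of ∂_1 are all 1, so H_0 ≅ Z.
  H_1: rank ker ∂_1 − rank ∂_2 = (6 − 3) − 3 = 0, and the invariant factors of ∂_2 are all 1, so H_1 ≅ 0.
  H_2: rank ker ∂_2 − rank ∂_3 = (4 − 3) − 0 = 1, and there is no ∂_3, so H_2 ≅ Z.

(K is a triangulation of the 2-sphere S^2.)

H_0 = Z,  H_1 = 0,  H_2 = Z.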